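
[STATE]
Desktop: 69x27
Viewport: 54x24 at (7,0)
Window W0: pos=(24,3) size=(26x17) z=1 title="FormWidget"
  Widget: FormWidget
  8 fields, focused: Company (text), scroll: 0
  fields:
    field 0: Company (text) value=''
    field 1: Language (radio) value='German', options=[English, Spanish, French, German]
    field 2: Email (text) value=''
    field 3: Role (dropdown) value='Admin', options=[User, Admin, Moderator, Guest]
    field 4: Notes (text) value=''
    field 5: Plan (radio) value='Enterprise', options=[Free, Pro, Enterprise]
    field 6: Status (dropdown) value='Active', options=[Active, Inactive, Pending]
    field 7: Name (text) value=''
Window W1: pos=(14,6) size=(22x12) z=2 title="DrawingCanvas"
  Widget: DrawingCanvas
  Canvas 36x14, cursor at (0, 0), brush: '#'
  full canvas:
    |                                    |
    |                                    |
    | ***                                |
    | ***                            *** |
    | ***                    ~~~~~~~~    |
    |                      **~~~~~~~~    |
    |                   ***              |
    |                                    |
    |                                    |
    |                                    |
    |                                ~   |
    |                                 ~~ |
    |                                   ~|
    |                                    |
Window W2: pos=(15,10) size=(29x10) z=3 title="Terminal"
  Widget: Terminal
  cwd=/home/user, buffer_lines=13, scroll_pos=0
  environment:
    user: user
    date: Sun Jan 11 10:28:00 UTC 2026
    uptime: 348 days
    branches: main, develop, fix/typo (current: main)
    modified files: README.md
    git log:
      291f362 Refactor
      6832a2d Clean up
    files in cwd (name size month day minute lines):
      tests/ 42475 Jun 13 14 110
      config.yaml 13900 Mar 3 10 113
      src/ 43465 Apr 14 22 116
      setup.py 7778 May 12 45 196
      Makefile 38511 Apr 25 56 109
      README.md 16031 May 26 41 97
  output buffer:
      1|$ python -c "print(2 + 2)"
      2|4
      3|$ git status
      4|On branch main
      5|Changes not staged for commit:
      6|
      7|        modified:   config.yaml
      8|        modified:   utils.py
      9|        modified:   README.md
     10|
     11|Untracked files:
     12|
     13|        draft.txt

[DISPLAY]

                                                      
                                                      
                                                      
                 ┏━━━━━━━━━━━━━━━━━━━━━━━━┓           
                 ┃ FormWidget             ┃           
                 ┠────────────────────────┨           
       ┏━━━━━━━━━━━━━━━━━━━━┓   [        ]┃           
       ┃ DrawingCanvas      ┃   ( ) Englis┃           
       ┠────────────────────┨   [        ]┃           
       ┃+                   ┃   [Admin  ▼]┃           
       ┃┏━━━━━━━━━━━━━━━━━━━━━━━━━━━┓    ]┃           
       ┃┃ Terminal                  ┃ree  ┃           
       ┃┠───────────────────────────┨ve ▼]┃           
       ┃┃$ python -c "print(2 + 2)" ┃    ]┃           
       ┃┃4                          ┃     ┃           
       ┃┃$ git status               ┃     ┃           
       ┃┃On branch main             ┃     ┃           
       ┗┃Changes not staged for comm┃     ┃           
        ┃                           ┃     ┃           
        ┗━━━━━━━━━━━━━━━━━━━━━━━━━━━┛━━━━━┛           
                                                      
                                                      
                                                      
                                                      


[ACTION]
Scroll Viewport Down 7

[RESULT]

                 ┏━━━━━━━━━━━━━━━━━━━━━━━━┓           
                 ┃ FormWidget             ┃           
                 ┠────────────────────────┨           
       ┏━━━━━━━━━━━━━━━━━━━━┓   [        ]┃           
       ┃ DrawingCanvas      ┃   ( ) Englis┃           
       ┠────────────────────┨   [        ]┃           
       ┃+                   ┃   [Admin  ▼]┃           
       ┃┏━━━━━━━━━━━━━━━━━━━━━━━━━━━┓    ]┃           
       ┃┃ Terminal                  ┃ree  ┃           
       ┃┠───────────────────────────┨ve ▼]┃           
       ┃┃$ python -c "print(2 + 2)" ┃    ]┃           
       ┃┃4                          ┃     ┃           
       ┃┃$ git status               ┃     ┃           
       ┃┃On branch main             ┃     ┃           
       ┗┃Changes not staged for comm┃     ┃           
        ┃                           ┃     ┃           
        ┗━━━━━━━━━━━━━━━━━━━━━━━━━━━┛━━━━━┛           
                                                      
                                                      
                                                      
                                                      
                                                      
                                                      
                                                      


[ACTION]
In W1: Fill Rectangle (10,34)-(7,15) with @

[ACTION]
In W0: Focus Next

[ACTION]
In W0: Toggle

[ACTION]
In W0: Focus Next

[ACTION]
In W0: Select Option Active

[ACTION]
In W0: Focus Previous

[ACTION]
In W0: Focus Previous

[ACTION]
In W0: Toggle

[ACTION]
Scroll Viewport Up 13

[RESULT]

                                                      
                                                      
                                                      
                 ┏━━━━━━━━━━━━━━━━━━━━━━━━┓           
                 ┃ FormWidget             ┃           
                 ┠────────────────────────┨           
       ┏━━━━━━━━━━━━━━━━━━━━┓   [        ]┃           
       ┃ DrawingCanvas      ┃   ( ) Englis┃           
       ┠────────────────────┨   [        ]┃           
       ┃+                   ┃   [Admin  ▼]┃           
       ┃┏━━━━━━━━━━━━━━━━━━━━━━━━━━━┓    ]┃           
       ┃┃ Terminal                  ┃ree  ┃           
       ┃┠───────────────────────────┨ve ▼]┃           
       ┃┃$ python -c "print(2 + 2)" ┃    ]┃           
       ┃┃4                          ┃     ┃           
       ┃┃$ git status               ┃     ┃           
       ┃┃On branch main             ┃     ┃           
       ┗┃Changes not staged for comm┃     ┃           
        ┃                           ┃     ┃           
        ┗━━━━━━━━━━━━━━━━━━━━━━━━━━━┛━━━━━┛           
                                                      
                                                      
                                                      
                                                      


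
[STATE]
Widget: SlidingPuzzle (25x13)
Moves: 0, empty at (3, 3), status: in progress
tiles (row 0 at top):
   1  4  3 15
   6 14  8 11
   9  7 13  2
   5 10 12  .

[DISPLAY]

┌────┬────┬────┬────┐    
│  1 │  4 │  3 │ 15 │    
├────┼────┼────┼────┤    
│  6 │ 14 │  8 │ 11 │    
├────┼────┼────┼────┤    
│  9 │  7 │ 13 │  2 │    
├────┼────┼────┼────┤    
│  5 │ 10 │ 12 │    │    
└────┴────┴────┴────┘    
Moves: 0                 
                         
                         
                         


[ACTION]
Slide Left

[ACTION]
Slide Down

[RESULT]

┌────┬────┬────┬────┐    
│  1 │  4 │  3 │ 15 │    
├────┼────┼────┼────┤    
│  6 │ 14 │  8 │ 11 │    
├────┼────┼────┼────┤    
│  9 │  7 │ 13 │    │    
├────┼────┼────┼────┤    
│  5 │ 10 │ 12 │  2 │    
└────┴────┴────┴────┘    
Moves: 1                 
                         
                         
                         


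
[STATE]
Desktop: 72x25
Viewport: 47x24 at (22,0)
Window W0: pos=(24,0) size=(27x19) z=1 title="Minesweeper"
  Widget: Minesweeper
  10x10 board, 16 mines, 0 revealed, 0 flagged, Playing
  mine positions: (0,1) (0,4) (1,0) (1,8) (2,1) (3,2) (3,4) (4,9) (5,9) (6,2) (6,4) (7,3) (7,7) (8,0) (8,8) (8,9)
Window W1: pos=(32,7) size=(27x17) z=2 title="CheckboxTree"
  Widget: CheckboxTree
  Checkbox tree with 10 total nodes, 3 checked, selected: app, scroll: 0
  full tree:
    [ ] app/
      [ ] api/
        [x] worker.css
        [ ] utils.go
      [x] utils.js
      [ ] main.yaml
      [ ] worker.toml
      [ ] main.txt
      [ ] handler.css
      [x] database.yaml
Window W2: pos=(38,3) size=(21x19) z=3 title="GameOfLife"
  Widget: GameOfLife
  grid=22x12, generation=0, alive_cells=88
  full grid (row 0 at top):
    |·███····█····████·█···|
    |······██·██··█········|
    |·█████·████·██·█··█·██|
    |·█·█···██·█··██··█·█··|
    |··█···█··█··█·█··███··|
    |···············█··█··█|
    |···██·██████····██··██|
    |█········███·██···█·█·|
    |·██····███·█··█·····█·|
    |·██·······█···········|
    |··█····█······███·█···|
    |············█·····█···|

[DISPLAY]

  ┏━━━━━━━━━━━━━━━━━━━━━━━━━┓                  
  ┃ Minesweeper             ┃                  
  ┠─────────────────────────┨                  
  ┃■■■■■■■■■■   ┏━━━━━━━━━━━━━━━━━━━┓          
  ┃■■■■■■■■■■   ┃ GameOfLife        ┃          
  ┃■■■■■■■■■■   ┠───────────────────┨          
  ┃■■■■■■■■■■   ┃Gen: 0             ┃          
  ┃■■■■■■■┏━━━━━┃███····█····████·█·┃          
  ┃■■■■■■■┃ Chec┃·····██·██··█······┃          
  ┃■■■■■■■┠─────┃█████·████·██·█··█·┃          
  ┃■■■■■■■┃>[-] ┃█·█···██·█··██··█·█┃          
  ┃■■■■■■■┃   [-┃·█···█··█··█·█··███┃          
  ┃■■■■■■■┃     ┃··············█··█·┃          
  ┃       ┃     ┃··██·██████····██··┃          
  ┃       ┃   [x┃········███·██···█·┃          
  ┃       ┃   [ ┃██····███·█··█·····┃          
  ┃       ┃   [ ┃██·······█·········┃          
  ┃       ┃   [ ┃·█····█······███·█·┃          
  ┗━━━━━━━┃   [ ┃···········█·····█·┃          
          ┃   [x┃                   ┃          
          ┃     ┃                   ┃          
          ┃     ┗━━━━━━━━━━━━━━━━━━━┛          
          ┃                         ┃          
          ┗━━━━━━━━━━━━━━━━━━━━━━━━━┛          


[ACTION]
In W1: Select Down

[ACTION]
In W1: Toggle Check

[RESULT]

  ┏━━━━━━━━━━━━━━━━━━━━━━━━━┓                  
  ┃ Minesweeper             ┃                  
  ┠─────────────────────────┨                  
  ┃■■■■■■■■■■   ┏━━━━━━━━━━━━━━━━━━━┓          
  ┃■■■■■■■■■■   ┃ GameOfLife        ┃          
  ┃■■■■■■■■■■   ┠───────────────────┨          
  ┃■■■■■■■■■■   ┃Gen: 0             ┃          
  ┃■■■■■■■┏━━━━━┃███····█····████·█·┃          
  ┃■■■■■■■┃ Chec┃·····██·██··█······┃          
  ┃■■■■■■■┠─────┃█████·████·██·█··█·┃          
  ┃■■■■■■■┃ [-] ┃█·█···██·█··██··█·█┃          
  ┃■■■■■■■┃>  [x┃·█···█··█··█·█··███┃          
  ┃■■■■■■■┃     ┃··············█··█·┃          
  ┃       ┃     ┃··██·██████····██··┃          
  ┃       ┃   [x┃········███·██···█·┃          
  ┃       ┃   [ ┃██····███·█··█·····┃          
  ┃       ┃   [ ┃██·······█·········┃          
  ┃       ┃   [ ┃·█····█······███·█·┃          
  ┗━━━━━━━┃   [ ┃···········█·····█·┃          
          ┃   [x┃                   ┃          
          ┃     ┃                   ┃          
          ┃     ┗━━━━━━━━━━━━━━━━━━━┛          
          ┃                         ┃          
          ┗━━━━━━━━━━━━━━━━━━━━━━━━━┛          


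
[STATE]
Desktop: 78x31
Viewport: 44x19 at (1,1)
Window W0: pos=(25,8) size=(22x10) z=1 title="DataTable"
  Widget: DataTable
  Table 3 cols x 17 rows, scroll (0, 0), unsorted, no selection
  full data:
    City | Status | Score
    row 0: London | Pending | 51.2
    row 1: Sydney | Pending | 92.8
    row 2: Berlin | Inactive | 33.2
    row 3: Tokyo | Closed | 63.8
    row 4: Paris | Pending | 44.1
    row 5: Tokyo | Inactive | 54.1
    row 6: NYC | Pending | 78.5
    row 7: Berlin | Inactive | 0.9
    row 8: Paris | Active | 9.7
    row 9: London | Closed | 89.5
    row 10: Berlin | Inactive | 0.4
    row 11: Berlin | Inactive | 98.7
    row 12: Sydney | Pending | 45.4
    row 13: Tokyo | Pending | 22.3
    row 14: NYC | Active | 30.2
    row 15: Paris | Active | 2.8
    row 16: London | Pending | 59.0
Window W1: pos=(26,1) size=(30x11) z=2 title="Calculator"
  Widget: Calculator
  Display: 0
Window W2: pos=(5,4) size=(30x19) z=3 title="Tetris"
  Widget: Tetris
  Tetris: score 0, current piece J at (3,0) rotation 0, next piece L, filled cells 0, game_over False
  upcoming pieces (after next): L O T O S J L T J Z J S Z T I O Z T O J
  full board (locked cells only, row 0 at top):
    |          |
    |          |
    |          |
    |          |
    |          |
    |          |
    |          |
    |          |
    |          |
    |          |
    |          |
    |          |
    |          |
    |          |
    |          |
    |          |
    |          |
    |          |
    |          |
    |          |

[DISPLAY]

                         ┏━━━━━━━━━━━━━━━━━━
                         ┃ Calculator       
                         ┠──────────────────
    ┏━━━━━━━━━━━━━━━━━━━━━━━━━━━━┓          
    ┃ Tetris                     ┃┬───┬───┐ 
    ┠────────────────────────────┨│ 9 │ ÷ │ 
    ┃          │Next:            ┃┼───┼───┤ 
    ┃          │  ▒              ┃│ 6 │ × │ 
    ┃          │▒▒▒              ┃┼───┼───┤ 
    ┃          │                 ┃│ 3 │ - │ 
    ┃          │                 ┃━━━━━━━━━━
    ┃          │                 ┃──────┼───
    ┃          │Score:           ┃nding │51.
    ┃          │0                ┃nding │92.
    ┃          │                 ┃active│33.
    ┃          │                 ┃osed  │63.
    ┃          │                 ┃━━━━━━━━━━
    ┃          │                 ┃          
    ┃          │                 ┃          


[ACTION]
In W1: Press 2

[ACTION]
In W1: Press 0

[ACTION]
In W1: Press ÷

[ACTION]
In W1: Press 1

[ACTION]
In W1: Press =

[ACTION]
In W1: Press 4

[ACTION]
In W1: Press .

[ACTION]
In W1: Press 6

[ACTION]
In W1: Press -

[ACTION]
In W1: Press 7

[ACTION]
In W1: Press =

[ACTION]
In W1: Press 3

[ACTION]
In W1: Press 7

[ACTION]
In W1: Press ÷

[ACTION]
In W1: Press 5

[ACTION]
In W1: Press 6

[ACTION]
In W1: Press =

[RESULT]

                         ┏━━━━━━━━━━━━━━━━━━
                         ┃ Calculator       
                         ┠──────────────────
    ┏━━━━━━━━━━━━━━━━━━━━━━━━━━━━┓        0.
    ┃ Tetris                     ┃┬───┬───┐ 
    ┠────────────────────────────┨│ 9 │ ÷ │ 
    ┃          │Next:            ┃┼───┼───┤ 
    ┃          │  ▒              ┃│ 6 │ × │ 
    ┃          │▒▒▒              ┃┼───┼───┤ 
    ┃          │                 ┃│ 3 │ - │ 
    ┃          │                 ┃━━━━━━━━━━
    ┃          │                 ┃──────┼───
    ┃          │Score:           ┃nding │51.
    ┃          │0                ┃nding │92.
    ┃          │                 ┃active│33.
    ┃          │                 ┃osed  │63.
    ┃          │                 ┃━━━━━━━━━━
    ┃          │                 ┃          
    ┃          │                 ┃          


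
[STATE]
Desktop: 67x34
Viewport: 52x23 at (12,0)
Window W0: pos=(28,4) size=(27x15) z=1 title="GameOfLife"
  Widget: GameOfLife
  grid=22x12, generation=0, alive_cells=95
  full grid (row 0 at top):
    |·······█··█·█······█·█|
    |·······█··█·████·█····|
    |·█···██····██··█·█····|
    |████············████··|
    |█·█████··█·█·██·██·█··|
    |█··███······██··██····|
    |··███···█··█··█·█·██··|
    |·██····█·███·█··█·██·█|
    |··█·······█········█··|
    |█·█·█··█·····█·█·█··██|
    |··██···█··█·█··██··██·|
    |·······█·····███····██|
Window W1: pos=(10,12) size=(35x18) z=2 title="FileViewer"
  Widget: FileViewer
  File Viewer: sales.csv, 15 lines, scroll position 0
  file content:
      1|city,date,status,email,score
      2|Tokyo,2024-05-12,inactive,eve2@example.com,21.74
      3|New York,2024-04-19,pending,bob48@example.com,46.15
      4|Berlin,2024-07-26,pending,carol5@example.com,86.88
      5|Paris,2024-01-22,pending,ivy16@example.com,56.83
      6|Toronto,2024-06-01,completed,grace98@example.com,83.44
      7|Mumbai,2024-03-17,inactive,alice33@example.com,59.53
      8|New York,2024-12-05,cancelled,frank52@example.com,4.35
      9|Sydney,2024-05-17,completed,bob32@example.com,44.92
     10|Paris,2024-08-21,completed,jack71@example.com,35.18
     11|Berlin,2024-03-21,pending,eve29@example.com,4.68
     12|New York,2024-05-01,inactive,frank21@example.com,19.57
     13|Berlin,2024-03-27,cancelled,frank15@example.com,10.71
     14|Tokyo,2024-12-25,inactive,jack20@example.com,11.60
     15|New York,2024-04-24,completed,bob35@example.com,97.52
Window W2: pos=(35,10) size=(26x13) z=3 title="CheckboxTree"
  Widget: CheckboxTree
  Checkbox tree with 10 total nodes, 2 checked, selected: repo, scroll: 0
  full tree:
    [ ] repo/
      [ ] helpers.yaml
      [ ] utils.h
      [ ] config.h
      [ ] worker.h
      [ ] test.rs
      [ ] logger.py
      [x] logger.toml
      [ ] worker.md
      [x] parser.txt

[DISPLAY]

                                                    
                                                    
                                                    
                                                    
                ┏━━━━━━━━━━━━━━━━━━━━━━━━━┓         
                ┃ GameOfLife              ┃         
                ┠─────────────────────────┨         
                ┃Gen: 0                   ┃         
                ┃·······█··█·████·█····   ┃         
                ┃·█···██····██··█·█····   ┃         
                ┃████··┏━━━━━━━━━━━━━━━━━━━━━━━━┓   
                ┃█·████┃ CheckboxTree           ┃   
━━━━━━━━━━━━━━━━━━━━━━━┠────────────────────────┨   
FileViewer             ┃>[-] repo/              ┃   
───────────────────────┃   [ ] helpers.yaml     ┃   
ity,date,status,email,s┃   [ ] utils.h          ┃   
okyo,2024-05-12,inactiv┃   [ ] config.h         ┃   
ew York,2024-04-19,pend┃   [ ] worker.h         ┃   
erlin,2024-07-26,pendin┃   [ ] test.rs          ┃   
aris,2024-01-22,pending┃   [ ] logger.py        ┃   
oronto,2024-06-01,compl┃   [x] logger.toml      ┃   
umbai,2024-03-17,inacti┃   [ ] worker.md        ┃   
ew York,2024-12-05,canc┗━━━━━━━━━━━━━━━━━━━━━━━━┛   


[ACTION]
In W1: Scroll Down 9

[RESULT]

                                                    
                                                    
                                                    
                                                    
                ┏━━━━━━━━━━━━━━━━━━━━━━━━━┓         
                ┃ GameOfLife              ┃         
                ┠─────────────────────────┨         
                ┃Gen: 0                   ┃         
                ┃·······█··█·████·█····   ┃         
                ┃·█···██····██··█·█····   ┃         
                ┃████··┏━━━━━━━━━━━━━━━━━━━━━━━━┓   
                ┃█·████┃ CheckboxTree           ┃   
━━━━━━━━━━━━━━━━━━━━━━━┠────────────────────────┨   
FileViewer             ┃>[-] repo/              ┃   
───────────────────────┃   [ ] helpers.yaml     ┃   
okyo,2024-05-12,inactiv┃   [ ] utils.h          ┃   
ew York,2024-04-19,pend┃   [ ] config.h         ┃   
erlin,2024-07-26,pendin┃   [ ] worker.h         ┃   
aris,2024-01-22,pending┃   [ ] test.rs          ┃   
oronto,2024-06-01,compl┃   [ ] logger.py        ┃   
umbai,2024-03-17,inacti┃   [x] logger.toml      ┃   
ew York,2024-12-05,canc┃   [ ] worker.md        ┃   
ydney,2024-05-17,comple┗━━━━━━━━━━━━━━━━━━━━━━━━┛   


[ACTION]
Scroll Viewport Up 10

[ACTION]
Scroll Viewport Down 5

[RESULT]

                ┃ GameOfLife              ┃         
                ┠─────────────────────────┨         
                ┃Gen: 0                   ┃         
                ┃·······█··█·████·█····   ┃         
                ┃·█···██····██··█·█····   ┃         
                ┃████··┏━━━━━━━━━━━━━━━━━━━━━━━━┓   
                ┃█·████┃ CheckboxTree           ┃   
━━━━━━━━━━━━━━━━━━━━━━━┠────────────────────────┨   
FileViewer             ┃>[-] repo/              ┃   
───────────────────────┃   [ ] helpers.yaml     ┃   
okyo,2024-05-12,inactiv┃   [ ] utils.h          ┃   
ew York,2024-04-19,pend┃   [ ] config.h         ┃   
erlin,2024-07-26,pendin┃   [ ] worker.h         ┃   
aris,2024-01-22,pending┃   [ ] test.rs          ┃   
oronto,2024-06-01,compl┃   [ ] logger.py        ┃   
umbai,2024-03-17,inacti┃   [x] logger.toml      ┃   
ew York,2024-12-05,canc┃   [ ] worker.md        ┃   
ydney,2024-05-17,comple┗━━━━━━━━━━━━━━━━━━━━━━━━┛   
aris,2024-08-21,completed,jack7░┃                   
erlin,2024-03-21,pending,eve29@░┃                   
ew York,2024-05-01,inactive,fra░┃                   
erlin,2024-03-27,cancelled,fran░┃                   
okyo,2024-12-25,inactive,jack20█┃                   


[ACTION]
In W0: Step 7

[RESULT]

                ┃ GameOfLife              ┃         
                ┠─────────────────────────┨         
                ┃Gen: 7                   ┃         
                ┃···············██·····   ┃         
                ┃██············█·█·····   ┃         
                ┃██····┏━━━━━━━━━━━━━━━━━━━━━━━━┓   
                ┃······┃ CheckboxTree           ┃   
━━━━━━━━━━━━━━━━━━━━━━━┠────────────────────────┨   
FileViewer             ┃>[-] repo/              ┃   
───────────────────────┃   [ ] helpers.yaml     ┃   
okyo,2024-05-12,inactiv┃   [ ] utils.h          ┃   
ew York,2024-04-19,pend┃   [ ] config.h         ┃   
erlin,2024-07-26,pendin┃   [ ] worker.h         ┃   
aris,2024-01-22,pending┃   [ ] test.rs          ┃   
oronto,2024-06-01,compl┃   [ ] logger.py        ┃   
umbai,2024-03-17,inacti┃   [x] logger.toml      ┃   
ew York,2024-12-05,canc┃   [ ] worker.md        ┃   
ydney,2024-05-17,comple┗━━━━━━━━━━━━━━━━━━━━━━━━┛   
aris,2024-08-21,completed,jack7░┃                   
erlin,2024-03-21,pending,eve29@░┃                   
ew York,2024-05-01,inactive,fra░┃                   
erlin,2024-03-27,cancelled,fran░┃                   
okyo,2024-12-25,inactive,jack20█┃                   


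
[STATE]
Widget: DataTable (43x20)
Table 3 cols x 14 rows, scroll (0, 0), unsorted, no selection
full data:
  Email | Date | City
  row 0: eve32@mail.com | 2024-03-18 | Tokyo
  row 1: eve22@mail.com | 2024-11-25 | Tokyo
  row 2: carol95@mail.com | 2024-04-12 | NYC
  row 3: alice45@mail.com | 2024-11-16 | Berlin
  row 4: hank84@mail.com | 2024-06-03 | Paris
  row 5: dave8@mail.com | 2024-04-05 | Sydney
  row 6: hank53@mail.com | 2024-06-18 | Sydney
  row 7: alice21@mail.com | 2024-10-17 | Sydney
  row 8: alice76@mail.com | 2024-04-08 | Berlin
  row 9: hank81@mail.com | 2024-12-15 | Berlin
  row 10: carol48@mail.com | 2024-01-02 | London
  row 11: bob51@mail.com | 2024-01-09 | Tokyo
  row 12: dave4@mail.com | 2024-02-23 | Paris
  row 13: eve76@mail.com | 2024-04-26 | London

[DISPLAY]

Email           │Date      │City           
────────────────┼──────────┼──────         
eve32@mail.com  │2024-03-18│Tokyo          
eve22@mail.com  │2024-11-25│Tokyo          
carol95@mail.com│2024-04-12│NYC            
alice45@mail.com│2024-11-16│Berlin         
hank84@mail.com │2024-06-03│Paris          
dave8@mail.com  │2024-04-05│Sydney         
hank53@mail.com │2024-06-18│Sydney         
alice21@mail.com│2024-10-17│Sydney         
alice76@mail.com│2024-04-08│Berlin         
hank81@mail.com │2024-12-15│Berlin         
carol48@mail.com│2024-01-02│London         
bob51@mail.com  │2024-01-09│Tokyo          
dave4@mail.com  │2024-02-23│Paris          
eve76@mail.com  │2024-04-26│London         
                                           
                                           
                                           
                                           


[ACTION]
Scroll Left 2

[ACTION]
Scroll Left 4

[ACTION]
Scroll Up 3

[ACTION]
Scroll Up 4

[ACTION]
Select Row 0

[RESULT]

Email           │Date      │City           
────────────────┼──────────┼──────         
>ve32@mail.com  │2024-03-18│Tokyo          
eve22@mail.com  │2024-11-25│Tokyo          
carol95@mail.com│2024-04-12│NYC            
alice45@mail.com│2024-11-16│Berlin         
hank84@mail.com │2024-06-03│Paris          
dave8@mail.com  │2024-04-05│Sydney         
hank53@mail.com │2024-06-18│Sydney         
alice21@mail.com│2024-10-17│Sydney         
alice76@mail.com│2024-04-08│Berlin         
hank81@mail.com │2024-12-15│Berlin         
carol48@mail.com│2024-01-02│London         
bob51@mail.com  │2024-01-09│Tokyo          
dave4@mail.com  │2024-02-23│Paris          
eve76@mail.com  │2024-04-26│London         
                                           
                                           
                                           
                                           


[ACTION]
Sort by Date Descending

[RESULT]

Email           │Date     ▼│City           
────────────────┼──────────┼──────         
>ank81@mail.com │2024-12-15│Berlin         
eve22@mail.com  │2024-11-25│Tokyo          
alice45@mail.com│2024-11-16│Berlin         
alice21@mail.com│2024-10-17│Sydney         
hank53@mail.com │2024-06-18│Sydney         
hank84@mail.com │2024-06-03│Paris          
eve76@mail.com  │2024-04-26│London         
carol95@mail.com│2024-04-12│NYC            
alice76@mail.com│2024-04-08│Berlin         
dave8@mail.com  │2024-04-05│Sydney         
eve32@mail.com  │2024-03-18│Tokyo          
dave4@mail.com  │2024-02-23│Paris          
bob51@mail.com  │2024-01-09│Tokyo          
carol48@mail.com│2024-01-02│London         
                                           
                                           
                                           
                                           


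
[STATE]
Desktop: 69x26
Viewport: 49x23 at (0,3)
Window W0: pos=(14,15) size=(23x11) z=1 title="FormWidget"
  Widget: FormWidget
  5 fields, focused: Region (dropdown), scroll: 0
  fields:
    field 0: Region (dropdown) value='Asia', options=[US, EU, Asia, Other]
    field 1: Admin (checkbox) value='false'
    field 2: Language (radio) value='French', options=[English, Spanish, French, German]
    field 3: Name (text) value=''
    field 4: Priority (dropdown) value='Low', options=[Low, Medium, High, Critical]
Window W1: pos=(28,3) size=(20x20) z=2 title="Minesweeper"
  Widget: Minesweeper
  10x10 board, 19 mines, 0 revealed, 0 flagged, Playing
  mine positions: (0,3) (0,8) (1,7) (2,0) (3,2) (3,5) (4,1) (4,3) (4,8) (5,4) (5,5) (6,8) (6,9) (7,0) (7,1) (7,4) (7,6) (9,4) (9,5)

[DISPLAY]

                            ┏━━━━━━━━━━━━━━━━━━┓ 
                            ┃ Minesweeper      ┃ 
                            ┠──────────────────┨ 
                            ┃■■■■■■■■■■        ┃ 
                            ┃■■■■■■■■■■        ┃ 
                            ┃■■■■■■■■■■        ┃ 
                            ┃■■■■■■■■■■        ┃ 
                            ┃■■■■■■■■■■        ┃ 
                            ┃■■■■■■■■■■        ┃ 
                            ┃■■■■■■■■■■        ┃ 
                            ┃■■■■■■■■■■        ┃ 
                            ┃■■■■■■■■■■        ┃ 
              ┏━━━━━━━━━━━━━┃■■■■■■■■■■        ┃ 
              ┃ FormWidget  ┃                  ┃ 
              ┠─────────────┃                  ┃ 
              ┃> Region:    ┃                  ┃ 
              ┃  Admin:     ┃                  ┃ 
              ┃  Language:  ┃                  ┃ 
              ┃  Name:      ┃                  ┃ 
              ┃  Priority:  ┗━━━━━━━━━━━━━━━━━━┛ 
              ┃                     ┃            
              ┃                     ┃            
              ┗━━━━━━━━━━━━━━━━━━━━━┛            


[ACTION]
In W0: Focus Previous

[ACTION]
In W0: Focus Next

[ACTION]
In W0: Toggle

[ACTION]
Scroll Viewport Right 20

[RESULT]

        ┏━━━━━━━━━━━━━━━━━━┓                     
        ┃ Minesweeper      ┃                     
        ┠──────────────────┨                     
        ┃■■■■■■■■■■        ┃                     
        ┃■■■■■■■■■■        ┃                     
        ┃■■■■■■■■■■        ┃                     
        ┃■■■■■■■■■■        ┃                     
        ┃■■■■■■■■■■        ┃                     
        ┃■■■■■■■■■■        ┃                     
        ┃■■■■■■■■■■        ┃                     
        ┃■■■■■■■■■■        ┃                     
        ┃■■■■■■■■■■        ┃                     
━━━━━━━━┃■■■■■■■■■■        ┃                     
Widget  ┃                  ┃                     
────────┃                  ┃                     
ion:    ┃                  ┃                     
in:     ┃                  ┃                     
guage:  ┃                  ┃                     
e:      ┃                  ┃                     
ority:  ┗━━━━━━━━━━━━━━━━━━┛                     
                ┃                                
                ┃                                
━━━━━━━━━━━━━━━━┛                                


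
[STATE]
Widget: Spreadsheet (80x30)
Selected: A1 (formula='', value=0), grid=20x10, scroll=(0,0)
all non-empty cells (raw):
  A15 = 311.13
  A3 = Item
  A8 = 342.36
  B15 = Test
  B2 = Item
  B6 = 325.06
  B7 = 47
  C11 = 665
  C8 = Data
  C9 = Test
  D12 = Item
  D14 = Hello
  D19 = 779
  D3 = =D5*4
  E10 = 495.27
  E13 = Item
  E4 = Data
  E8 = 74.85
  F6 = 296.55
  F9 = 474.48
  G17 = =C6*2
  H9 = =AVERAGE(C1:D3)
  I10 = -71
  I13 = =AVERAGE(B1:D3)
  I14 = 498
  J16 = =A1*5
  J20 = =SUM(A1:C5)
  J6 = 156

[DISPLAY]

A1:                                                                             
       A       B       C       D       E       F       G       H       I       J
--------------------------------------------------------------------------------
  1      [0]       0       0       0       0       0       0       0       0    
  2        0Item           0       0       0       0       0       0       0    
  3 Item           0       0       0       0       0       0       0       0    
  4        0       0       0       0Data           0       0       0       0    
  5        0       0       0       0       0       0       0       0       0    
  6        0  325.06       0       0       0  296.55       0       0       0    
  7        0      47       0       0       0       0       0       0       0    
  8   342.36       0Data           0   74.85       0       0       0       0    
  9        0       0Test           0       0  474.48       0       0       0    
 10        0       0       0       0  495.27       0       0       0     -71    
 11        0       0     665       0       0       0       0       0       0    
 12        0       0       0Item           0       0       0       0       0    
 13        0       0       0       0Item           0       0       0       0    
 14        0       0       0Hello          0       0       0       0     498    
 15   311.13Test           0       0       0       0       0       0       0    
 16        0       0       0       0       0       0       0       0       0    
 17        0       0       0       0       0       0       0       0       0    
 18        0       0       0       0       0       0       0       0       0    
 19        0       0       0     779       0       0       0       0       0    
 20        0       0       0       0       0       0       0       0       0    
                                                                                
                                                                                
                                                                                
                                                                                
                                                                                
                                                                                
                                                                                


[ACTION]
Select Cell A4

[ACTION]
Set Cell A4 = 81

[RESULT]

A4: 81                                                                          
       A       B       C       D       E       F       G       H       I       J
--------------------------------------------------------------------------------
  1        0       0       0       0       0       0       0       0       0    
  2        0Item           0       0       0       0       0       0       0    
  3 Item           0       0       0       0       0       0       0       0    
  4     [81]       0       0       0Data           0       0       0       0    
  5        0       0       0       0       0       0       0       0       0    
  6        0  325.06       0       0       0  296.55       0       0       0    
  7        0      47       0       0       0       0       0       0       0    
  8   342.36       0Data           0   74.85       0       0       0       0    
  9        0       0Test           0       0  474.48       0       0       0    
 10        0       0       0       0  495.27       0       0       0     -71    
 11        0       0     665       0       0       0       0       0       0    
 12        0       0       0Item           0       0       0       0       0    
 13        0       0       0       0Item           0       0       0       0    
 14        0       0       0Hello          0       0       0       0     498    
 15   311.13Test           0       0       0       0       0       0       0    
 16        0       0       0       0       0       0       0       0       0    
 17        0       0       0       0       0       0       0       0       0    
 18        0       0       0       0       0       0       0       0       0    
 19        0       0       0     779       0       0       0       0       0    
 20        0       0       0       0       0       0       0       0       0    
                                                                                
                                                                                
                                                                                
                                                                                
                                                                                
                                                                                
                                                                                


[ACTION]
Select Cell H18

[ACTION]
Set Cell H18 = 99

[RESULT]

H18: 99                                                                         
       A       B       C       D       E       F       G       H       I       J
--------------------------------------------------------------------------------
  1        0       0       0       0       0       0       0       0       0    
  2        0Item           0       0       0       0       0       0       0    
  3 Item           0       0       0       0       0       0       0       0    
  4       81       0       0       0Data           0       0       0       0    
  5        0       0       0       0       0       0       0       0       0    
  6        0  325.06       0       0       0  296.55       0       0       0    
  7        0      47       0       0       0       0       0       0       0    
  8   342.36       0Data           0   74.85       0       0       0       0    
  9        0       0Test           0       0  474.48       0       0       0    
 10        0       0       0       0  495.27       0       0       0     -71    
 11        0       0     665       0       0       0       0       0       0    
 12        0       0       0Item           0       0       0       0       0    
 13        0       0       0       0Item           0       0       0       0    
 14        0       0       0Hello          0       0       0       0     498    
 15   311.13Test           0       0       0       0       0       0       0    
 16        0       0       0       0       0       0       0       0       0    
 17        0       0       0       0       0       0       0       0       0    
 18        0       0       0       0       0       0       0    [99]       0    
 19        0       0       0     779       0       0       0       0       0    
 20        0       0       0       0       0       0       0       0       0    
                                                                                
                                                                                
                                                                                
                                                                                
                                                                                
                                                                                
                                                                                
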